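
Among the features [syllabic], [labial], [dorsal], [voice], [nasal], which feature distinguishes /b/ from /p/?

/b/ (voiced bilabial stop) and /p/ (voiceless bilabial stop) agree on [−syllabic], [+labial], [−dorsal], [−nasal]. They differ on [voice] (/b/ [+], /p/ [−]).

[voice]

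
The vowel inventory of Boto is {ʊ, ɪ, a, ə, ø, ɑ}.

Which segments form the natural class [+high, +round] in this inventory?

Eliminate segments failing any feature: /ɪ/ is [−round]; /a, ə, ø, ɑ/ are [−high]. The remaining /ʊ/ satisfy [+high], [+round].

ʊ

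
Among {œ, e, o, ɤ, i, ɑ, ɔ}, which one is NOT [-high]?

/ɔ, ɤ, e, œ, o, ɑ/ are all [-high]; /i/ (high front unrounded tense vowel) is [+high].

i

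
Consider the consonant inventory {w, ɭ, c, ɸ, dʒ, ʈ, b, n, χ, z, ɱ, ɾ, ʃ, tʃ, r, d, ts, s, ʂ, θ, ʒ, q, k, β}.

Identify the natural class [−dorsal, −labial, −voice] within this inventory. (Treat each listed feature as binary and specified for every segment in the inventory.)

ʈ, ʃ, tʃ, ts, s, ʂ, θ

Among the inventory, the [−dorsal] segments are /ɭ, ɸ, dʒ, ʈ, b, n, z, ɱ, ɾ, ʃ, tʃ, r, d, ts, s, ʂ, θ, ʒ, β/.
Then [−labial] gives /ɭ, dʒ, ʈ, n, z, ɾ, ʃ, tʃ, r, d, ts, s, ʂ, θ, ʒ/.
Among these, [−voice] leaves /ʈ, ʃ, tʃ, ts, s, ʂ, θ/.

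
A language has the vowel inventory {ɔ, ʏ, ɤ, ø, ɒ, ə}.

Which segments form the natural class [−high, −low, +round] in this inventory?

Eliminate segments failing any feature: /ʏ/ is [+high]; /ɤ, ə/ are [−round]; /ɒ/ is [+low]. The remaining /ɔ, ø/ satisfy [−high], [−low], [+round].

ɔ, ø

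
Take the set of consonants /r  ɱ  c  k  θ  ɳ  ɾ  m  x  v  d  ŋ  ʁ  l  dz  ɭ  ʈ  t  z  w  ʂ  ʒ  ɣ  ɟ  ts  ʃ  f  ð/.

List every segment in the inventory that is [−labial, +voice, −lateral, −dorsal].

Checking each segment against [−labial], [+voice], [−lateral], [−dorsal]: /r/ (alveolar trill), /ɳ/ (retroflex nasal), /ɾ/ (alveolar tap), /d/ (voiced alveolar stop), /dz/ (voiced alveolar affricate), /z/ (voiced alveolar fricative), among others, satisfy every feature; every other segment in the inventory fails at least one.

r, ɳ, ɾ, d, dz, z, ʒ, ð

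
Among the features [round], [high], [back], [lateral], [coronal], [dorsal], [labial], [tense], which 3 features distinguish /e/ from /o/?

[labial], [round], [back]

The two segments share [−high], [−lateral], [−coronal], [+dorsal], [+tense]. The only features from the list on which they differ: /e/ is [−labial] while /o/ is [+labial]; /e/ is [−round] while /o/ is [+round]; /e/ is [−back] while /o/ is [+back].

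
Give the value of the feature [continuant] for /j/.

As the palatal glide, /j/ is [+continuant].

[+continuant]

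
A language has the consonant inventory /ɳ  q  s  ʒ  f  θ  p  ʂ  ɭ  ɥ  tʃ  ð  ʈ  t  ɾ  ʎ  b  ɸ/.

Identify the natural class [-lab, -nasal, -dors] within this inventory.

First, the [-labial] segments are /ɳ, q, s, ʒ, θ, ʂ, ɭ, tʃ, ð, ʈ, t, ɾ, ʎ/.
Among these, [-nasal] gives /q, s, ʒ, θ, ʂ, ɭ, tʃ, ð, ʈ, t, ɾ, ʎ/.
Among these, [-dorsal] leaves /s, ʒ, θ, ʂ, ɭ, tʃ, ð, ʈ, t, ɾ/.

s, ʒ, θ, ʂ, ɭ, tʃ, ð, ʈ, t, ɾ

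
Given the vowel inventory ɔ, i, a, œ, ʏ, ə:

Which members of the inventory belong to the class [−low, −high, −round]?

ə

Among the inventory, the [−low] segments are /ɔ, i, œ, ʏ, ə/.
Intersecting with [−high] gives /ɔ, œ, ə/.
Then [−round] leaves /ə/.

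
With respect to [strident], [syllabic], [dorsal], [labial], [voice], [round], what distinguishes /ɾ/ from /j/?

/ɾ/ is the alveolar tap and /j/ is the palatal glide. Both are [−strident], [−syllabic], [−labial], [+voice], [−round]. /ɾ/ is [−dorsal] while /j/ is [+dorsal], so the distinguishing feature is [dorsal].

[dorsal]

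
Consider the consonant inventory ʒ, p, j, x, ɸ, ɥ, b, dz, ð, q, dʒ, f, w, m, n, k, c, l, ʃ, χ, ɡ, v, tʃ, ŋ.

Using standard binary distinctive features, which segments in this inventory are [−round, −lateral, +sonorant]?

j, m, n, ŋ

The [−round] segments are /ʒ, p, j, x, ɸ, b, dz, ð, q, dʒ, f, m, n, k, c, l, ʃ, χ, ɡ, v, tʃ, ŋ/.
Intersecting with [−lateral] gives /ʒ, p, j, x, ɸ, b, dz, ð, q, dʒ, f, m, n, k, c, ʃ, χ, ɡ, v, tʃ, ŋ/.
Within that set, [+sonorant] leaves /j, m, n, ŋ/.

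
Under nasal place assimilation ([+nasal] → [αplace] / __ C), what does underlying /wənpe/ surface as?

[wəmpe]

In /wənpe/, the nasal /n/ precedes /p/, which is [+labial]. The nasal assimilates in place, becoming the [+labial] nasal /m/. The surface form is [wəmpe].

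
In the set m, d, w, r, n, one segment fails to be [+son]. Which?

d

/d/ is the voiced alveolar stop, which is [−sonorant]; the rest — /m, n, r, w/ — are [+sonorant].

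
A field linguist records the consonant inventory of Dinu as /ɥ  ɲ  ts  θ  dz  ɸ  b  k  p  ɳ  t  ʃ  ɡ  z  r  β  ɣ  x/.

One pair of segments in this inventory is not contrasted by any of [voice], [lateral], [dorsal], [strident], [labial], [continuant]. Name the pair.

ɡ, ɲ

Both /ɡ/ and /ɲ/ are [+voice], [-lateral], [+dorsal], [-strident], [-labial], [-continuant]. Since the list omits [sonorant], [nasal] and [back] — which do distinguish the voiced velar stop from the palatal nasal — this pair collapses; all other pairs remain distinct.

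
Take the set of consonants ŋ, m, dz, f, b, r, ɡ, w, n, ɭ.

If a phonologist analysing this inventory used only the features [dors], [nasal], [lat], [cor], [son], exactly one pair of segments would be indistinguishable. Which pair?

b, f

Both /b/ and /f/ are [−dorsal], [−nasal], [−lateral], [−coronal], [−sonorant]. Since the list omits [voice] and [continuant] — which do distinguish the voiced bilabial stop from the voiceless labiodental fricative — this pair collapses; all other pairs remain distinct.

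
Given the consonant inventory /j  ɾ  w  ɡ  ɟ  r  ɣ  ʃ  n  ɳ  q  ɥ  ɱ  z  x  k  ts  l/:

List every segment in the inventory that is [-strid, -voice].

q, x, k

First, the [-strident] segments are /j, ɾ, w, ɡ, ɟ, r, ɣ, n, ɳ, q, ɥ, ɱ, x, k, l/.
Then [-voice] leaves /q, x, k/.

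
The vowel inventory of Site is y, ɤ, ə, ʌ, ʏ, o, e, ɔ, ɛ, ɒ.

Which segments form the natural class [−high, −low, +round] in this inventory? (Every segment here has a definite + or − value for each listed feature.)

Eliminate segments failing any feature: /y, ʏ/ are [+high]; /ɤ, ə, ʌ, e, ɛ/ are [−round]; /ɒ/ is [+low]. The remaining /o, ɔ/ satisfy [−high], [−low], [+round].

o, ɔ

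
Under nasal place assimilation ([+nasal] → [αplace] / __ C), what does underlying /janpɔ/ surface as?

In /janpɔ/, the nasal /n/ precedes /p/, which is [+labial]. The nasal assimilates in place, becoming the [+labial] nasal /m/. The surface form is [jampɔ].

[jampɔ]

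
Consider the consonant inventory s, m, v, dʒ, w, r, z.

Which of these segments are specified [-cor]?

The feature [coronal] marks segments articulated with the tongue front (tip or blade). In this inventory /m, v, w/ lack that property, so they are [-coronal]; /s, dʒ, r, z/ are [+coronal].

m, v, w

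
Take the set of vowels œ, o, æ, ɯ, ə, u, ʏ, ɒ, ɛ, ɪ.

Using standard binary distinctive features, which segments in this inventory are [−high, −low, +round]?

œ, o

First, the [−high] segments are /œ, o, æ, ə, ɒ, ɛ/.
Then [−low] gives /œ, o, ə, ɛ/.
Intersecting with [+round] leaves /œ, o/.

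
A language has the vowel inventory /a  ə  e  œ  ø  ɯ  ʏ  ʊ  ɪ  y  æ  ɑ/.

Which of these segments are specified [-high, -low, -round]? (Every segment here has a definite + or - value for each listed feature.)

ə, e

The [-high] segments are /a, ə, e, œ, ø, æ, ɑ/.
Intersecting with [-low] gives /ə, e, œ, ø/.
Among these, [-round] leaves /ə, e/.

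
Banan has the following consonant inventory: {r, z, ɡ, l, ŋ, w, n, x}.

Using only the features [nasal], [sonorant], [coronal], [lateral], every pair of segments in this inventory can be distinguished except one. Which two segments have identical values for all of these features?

x, ɡ

On the given features, /x/ and /ɡ/ have an identical profile: [−nasal], [−sonorant], [−coronal], [−lateral]. No other two segments in the inventory coincide on all 4 features. (They do differ in [voice] and [continuant], which are not among the given features.)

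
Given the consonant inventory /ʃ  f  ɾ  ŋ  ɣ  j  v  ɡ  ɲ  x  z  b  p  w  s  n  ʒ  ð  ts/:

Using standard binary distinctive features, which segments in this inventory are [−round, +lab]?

f, v, b, p

Eliminate segments failing any feature: /ʃ, ɾ, ŋ, ɣ, j, ɡ, ɲ, x, z, s, n, ʒ, ð, ts/ are [−labial]; /w/ is [+round]. The remaining /f, v, b, p/ satisfy [−round], [+labial].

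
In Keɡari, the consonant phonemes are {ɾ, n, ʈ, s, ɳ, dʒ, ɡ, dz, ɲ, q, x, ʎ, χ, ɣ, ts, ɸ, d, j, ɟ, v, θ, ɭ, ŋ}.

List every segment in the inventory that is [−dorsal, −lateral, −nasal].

ɾ, ʈ, s, dʒ, dz, ts, ɸ, d, v, θ

Eliminate segments failing any feature: /n, ɳ/ are [+nasal]; /ɡ, ɲ, q, x, ʎ, χ, ɣ, j, ɟ, ŋ/ are [+dorsal]; /ɭ/ is [+lateral]. The remaining /ɾ, ʈ, s, dʒ, dz, ts, ɸ, d, v, θ/ satisfy [−dorsal], [−lateral], [−nasal].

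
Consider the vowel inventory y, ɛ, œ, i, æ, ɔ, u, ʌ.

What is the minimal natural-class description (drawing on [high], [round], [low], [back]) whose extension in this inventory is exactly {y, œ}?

The class [−back], [+round] has exactly /y, œ/ as its extension in this inventory. No smaller conjunction from the listed features achieves this: [+round] alone would also admit /ɔ, u/; [−back] alone would also admit /ɛ, i, æ/; and checking the remaining single features turns up none with this extension.

[−back, +round]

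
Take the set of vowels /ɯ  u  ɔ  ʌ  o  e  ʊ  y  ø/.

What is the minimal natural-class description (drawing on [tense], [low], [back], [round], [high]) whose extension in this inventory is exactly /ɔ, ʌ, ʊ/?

[−tense]

Every target segment is [−tense] and no other inventory member is, so one feature is enough.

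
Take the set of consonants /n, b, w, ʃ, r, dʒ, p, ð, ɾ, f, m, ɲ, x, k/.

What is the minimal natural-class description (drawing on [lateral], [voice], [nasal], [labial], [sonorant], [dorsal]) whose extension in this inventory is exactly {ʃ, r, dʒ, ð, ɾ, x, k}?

[−nasal, −labial]

The class [−nasal], [−labial] has exactly /ʃ, r, dʒ, ð, ɾ, x, k/ as its extension in this inventory. No smaller conjunction from the listed features achieves this: [−labial] alone would also admit /n, ɲ/; [−nasal] alone would also admit /b, w, p, f/; and checking the remaining single features turns up none with this extension.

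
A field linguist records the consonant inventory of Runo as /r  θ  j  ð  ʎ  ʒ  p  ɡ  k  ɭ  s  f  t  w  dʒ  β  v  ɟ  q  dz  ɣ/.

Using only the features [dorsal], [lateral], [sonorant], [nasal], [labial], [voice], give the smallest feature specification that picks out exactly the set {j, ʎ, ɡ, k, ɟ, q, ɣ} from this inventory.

[−labial, +dorsal]

/j, ʎ, ɡ, k, ɟ, q, ɣ/ are all [−labial], [+dorsal], and no other segment in the inventory matches both values. Dropping any one of them over-generates: [+dorsal] alone would also admit /w/; [−labial] alone would also admit /r, θ, ð, ʒ, …/. No other single listed feature picks out exactly this set either, so fewer than two features will not do.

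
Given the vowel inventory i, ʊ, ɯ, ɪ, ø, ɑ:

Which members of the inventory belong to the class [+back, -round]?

ɯ, ɑ

Eliminate segments failing any feature: /i, ɪ, ø/ are [-back]; /ʊ/ is [+round]. The remaining /ɯ, ɑ/ satisfy [+back], [-round].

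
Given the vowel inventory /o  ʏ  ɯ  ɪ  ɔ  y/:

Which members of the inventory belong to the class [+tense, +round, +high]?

Among the inventory, the [+tense] segments are /o, ɯ, y/.
Of those, [+round] gives /o, y/.
Among these, [+high] leaves /y/.

y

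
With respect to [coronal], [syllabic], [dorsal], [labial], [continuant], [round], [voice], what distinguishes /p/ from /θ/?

/p/ (voiceless bilabial stop) and /θ/ (voiceless dental fricative) agree on [−syllabic], [−dorsal], [−round], [−voice]. They differ on [continuant] (/p/ [−], /θ/ [+]), [labial] (/p/ [+], /θ/ [−]), [coronal] (/p/ [−], /θ/ [+]).

[continuant], [labial], [coronal]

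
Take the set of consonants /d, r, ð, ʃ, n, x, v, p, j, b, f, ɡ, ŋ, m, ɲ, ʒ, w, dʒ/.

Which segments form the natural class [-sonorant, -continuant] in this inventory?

d, p, b, ɡ, dʒ

Among the inventory, the [-sonorant] segments are /d, ð, ʃ, x, v, p, b, f, ɡ, ʒ, dʒ/.
Within that set, [-continuant] leaves /d, p, b, ɡ, dʒ/.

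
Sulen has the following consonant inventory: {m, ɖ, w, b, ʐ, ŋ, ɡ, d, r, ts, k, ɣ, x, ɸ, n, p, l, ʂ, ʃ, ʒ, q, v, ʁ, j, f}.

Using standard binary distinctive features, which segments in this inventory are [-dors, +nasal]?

Eliminate segments failing any feature: /ɖ, b, ʐ, d, r, ts, ɸ, p, l, ʂ, ʃ, ʒ, v, f/ are [-nasal]; /w, ŋ, ɡ, k, ɣ, x, q, ʁ, j/ are [+dorsal]. The remaining /m, n/ satisfy [-dorsal], [+nasal].

m, n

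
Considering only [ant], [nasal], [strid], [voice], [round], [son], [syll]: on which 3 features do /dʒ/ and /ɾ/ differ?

/dʒ/ is the voiced postalveolar affricate and /ɾ/ is the alveolar tap. Both are [-nasal], [+voice], [-round], [-syllabic]. /dʒ/ is [-sonorant] while /ɾ/ is [+sonorant]; /dʒ/ is [+strident] while /ɾ/ is [-strident]; /dʒ/ is [-anterior] while /ɾ/ is [+anterior], so the distinguishing features are [sonorant], [strident], [anterior].

[sonorant], [strident], [anterior]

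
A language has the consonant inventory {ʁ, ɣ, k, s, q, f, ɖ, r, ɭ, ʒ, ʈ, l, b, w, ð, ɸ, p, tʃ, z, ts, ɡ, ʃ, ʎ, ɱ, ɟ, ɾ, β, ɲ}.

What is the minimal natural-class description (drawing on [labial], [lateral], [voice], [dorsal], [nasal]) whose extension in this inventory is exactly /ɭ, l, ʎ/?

[+lateral]

/ɭ, l, ʎ/ are exactly the [+lateral] segments in the inventory, so a single feature suffices.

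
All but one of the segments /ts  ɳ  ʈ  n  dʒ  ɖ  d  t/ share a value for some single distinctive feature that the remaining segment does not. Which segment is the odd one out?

The remaining segments after removing /dʒ/ share [−distributed]; /dʒ/ (voiced postalveolar affricate) is [+distributed]. For every other candidate removal, the leftover set fails to share any single feature value that the removed segment lacks.

dʒ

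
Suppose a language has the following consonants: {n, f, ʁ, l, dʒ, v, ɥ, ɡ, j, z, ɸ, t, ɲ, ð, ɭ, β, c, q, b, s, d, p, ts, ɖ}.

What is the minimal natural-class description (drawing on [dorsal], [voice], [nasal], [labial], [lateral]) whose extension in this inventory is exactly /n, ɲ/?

[+nasal]

Every target segment is [+nasal] and no other inventory member is, so one feature is enough.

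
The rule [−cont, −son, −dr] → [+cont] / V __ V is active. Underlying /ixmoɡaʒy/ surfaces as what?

The only segment in the rule's environment that also matches [−cont, −son, −dr] is /ɡ/. Applying [+continuant] turns the voiced velar stop into /ɣ/ (voiced velar fricative), giving [ixmoɣaʒy].

[ixmoɣaʒy]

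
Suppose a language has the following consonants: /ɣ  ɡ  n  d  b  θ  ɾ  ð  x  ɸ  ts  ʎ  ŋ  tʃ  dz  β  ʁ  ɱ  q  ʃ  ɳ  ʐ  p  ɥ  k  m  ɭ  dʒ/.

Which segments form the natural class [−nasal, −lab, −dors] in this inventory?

Checking each segment against [−nasal], [−labial], [−dorsal]: /d/ (voiced alveolar stop), /θ/ (voiceless dental fricative), /ɾ/ (alveolar tap), /ð/ (voiced dental fricative), /ts/ (voiceless alveolar affricate), /tʃ/ (voiceless postalveolar affricate), among others, satisfy every feature; every other segment in the inventory fails at least one.

d, θ, ɾ, ð, ts, tʃ, dz, ʃ, ʐ, ɭ, dʒ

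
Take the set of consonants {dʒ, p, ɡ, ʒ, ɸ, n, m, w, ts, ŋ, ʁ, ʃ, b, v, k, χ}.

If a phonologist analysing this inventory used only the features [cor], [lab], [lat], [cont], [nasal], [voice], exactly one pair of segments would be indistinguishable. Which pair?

/w/ (labial-velar glide) and /v/ (voiced labiodental fricative) are both [−coronal], [+labial], [−lateral], [+continuant], [−nasal], [+voice], so none of the listed features separates them. (They do differ in [sonorant], [round] and [dorsal], which are not among the given features.) Every other pair in the inventory differs on at least one listed feature.

w, v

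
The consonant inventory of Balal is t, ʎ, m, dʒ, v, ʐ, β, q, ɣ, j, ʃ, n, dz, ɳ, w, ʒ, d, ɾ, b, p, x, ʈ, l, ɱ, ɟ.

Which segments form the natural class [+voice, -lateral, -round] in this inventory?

m, dʒ, v, ʐ, β, ɣ, j, n, dz, ɳ, ʒ, d, ɾ, b, ɱ, ɟ

Eliminate segments failing any feature: /t, q, ʃ, p, x, ʈ/ are [-voice]; /ʎ, l/ are [+lateral]; /w/ is [+round]. The remaining /m, dʒ, v, ʐ, β, ɣ, j, n, dz, ɳ, ʒ, d, ɾ, b, ɱ, ɟ/ satisfy [+voice], [-lateral], [-round].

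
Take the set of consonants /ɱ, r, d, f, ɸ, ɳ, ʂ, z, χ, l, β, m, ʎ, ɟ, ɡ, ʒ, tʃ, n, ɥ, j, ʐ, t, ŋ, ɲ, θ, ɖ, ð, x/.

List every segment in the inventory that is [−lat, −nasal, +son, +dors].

Eliminate segments failing any feature: /ɱ, ɳ, m, n, ŋ, ɲ/ are [+nasal]; /r/ is [−dorsal]; /d, f, ɸ, ʂ, z, χ, β, ɟ, ɡ, ʒ, tʃ, ʐ, t, θ, ɖ, ð, x/ are [−sonorant]; /l, ʎ/ are [+lateral]. The remaining /ɥ, j/ satisfy [−lateral], [−nasal], [+sonorant], [+dorsal].

ɥ, j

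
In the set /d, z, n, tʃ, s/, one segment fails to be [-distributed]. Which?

/tʃ/ is the voiceless postalveolar affricate, which is [+distributed]; the rest — /s, z, d, n/ — are [-distributed].

tʃ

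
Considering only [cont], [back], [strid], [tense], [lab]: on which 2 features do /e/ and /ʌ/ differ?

[back], [tense]

/e/ is the mid front unrounded tense vowel and /ʌ/ is the mid back unrounded lax vowel. Both are [+continuant], [-strident], [-labial]. /e/ is [-back] while /ʌ/ is [+back]; /e/ is [+tense] while /ʌ/ is [-tense], so the distinguishing features are [back], [tense].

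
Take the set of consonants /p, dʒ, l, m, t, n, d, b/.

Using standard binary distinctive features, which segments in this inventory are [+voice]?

The feature [voice] marks segments produced with vocal-fold vibration. In this inventory /dʒ, l, m, n, d, b/ have that property, so they are [+voice]; /p, t/ are [−voice].

dʒ, l, m, n, d, b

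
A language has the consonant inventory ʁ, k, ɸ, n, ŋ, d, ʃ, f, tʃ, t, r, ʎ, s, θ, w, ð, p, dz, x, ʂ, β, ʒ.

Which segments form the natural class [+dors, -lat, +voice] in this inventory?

The [+dorsal] segments are /ʁ, k, ŋ, ʎ, w, x/.
Of those, [-lateral] gives /ʁ, k, ŋ, w, x/.
Then [+voice] leaves /ʁ, ŋ, w/.

ʁ, ŋ, w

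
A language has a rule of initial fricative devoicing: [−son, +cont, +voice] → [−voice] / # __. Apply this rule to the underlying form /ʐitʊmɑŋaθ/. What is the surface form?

Only the initial segment /ʐ/ is both word-initial and matches the structural description. It is a voiced retroflex fricative, so [−son, +cont, +voice] holds; changing it to [−voice] with all other features held fixed yields /ʂ/ (voiceless retroflex fricative). No other segment meets both the structural description and the environment, so the output is [ʂitʊmɑŋaθ].

[ʂitʊmɑŋaθ]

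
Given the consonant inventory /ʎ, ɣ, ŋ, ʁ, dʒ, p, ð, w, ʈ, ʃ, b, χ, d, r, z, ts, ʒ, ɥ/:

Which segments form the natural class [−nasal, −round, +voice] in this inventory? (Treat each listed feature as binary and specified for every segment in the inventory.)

Checking each segment against [−nasal], [−round], [+voice]: /ʎ/ (palatal lateral approximant), /ɣ/ (voiced velar fricative), /ʁ/ (voiced uvular fricative), /dʒ/ (voiced postalveolar affricate), /ð/ (voiced dental fricative), /b/ (voiced bilabial stop), among others, satisfy every feature; every other segment in the inventory fails at least one.

ʎ, ɣ, ʁ, dʒ, ð, b, d, r, z, ʒ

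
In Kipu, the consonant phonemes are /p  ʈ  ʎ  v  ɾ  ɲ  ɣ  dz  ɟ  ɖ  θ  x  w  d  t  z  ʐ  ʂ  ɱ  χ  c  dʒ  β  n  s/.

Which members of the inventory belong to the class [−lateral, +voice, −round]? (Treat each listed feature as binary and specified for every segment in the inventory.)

Eliminate segments failing any feature: /p, ʈ, θ, x, t, ʂ, χ, c, s/ are [−voice]; /ʎ/ is [+lateral]; /w/ is [+round]. The remaining /v, ɾ, ɲ, ɣ, dz, ɟ, ɖ, d, z, ʐ, ɱ, dʒ, β, n/ satisfy [−lateral], [+voice], [−round].

v, ɾ, ɲ, ɣ, dz, ɟ, ɖ, d, z, ʐ, ɱ, dʒ, β, n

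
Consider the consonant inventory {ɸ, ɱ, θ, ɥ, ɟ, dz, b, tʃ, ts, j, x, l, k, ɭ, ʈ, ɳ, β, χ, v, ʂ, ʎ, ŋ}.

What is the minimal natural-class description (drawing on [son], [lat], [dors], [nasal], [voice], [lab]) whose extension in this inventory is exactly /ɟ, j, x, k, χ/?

[−nasal, −lat, −lab, +dors]

/ɟ, j, x, k, χ/ are all [−nasal], [−lateral], [−labial], [+dorsal], and no other segment in the inventory matches all four values. Dropping any one of them over-generates: [−lateral, −labial, +dorsal] alone would also admit /ŋ/; [−nasal, −labial, +dorsal] alone would also admit /ʎ/; [−nasal, −lateral, +dorsal] alone would also admit /ɥ/; [−nasal, −lateral, −labial] alone would also admit /θ, dz, tʃ, ts, …/. No other combination of three listed features picks out exactly this set either, so fewer than four features will not do.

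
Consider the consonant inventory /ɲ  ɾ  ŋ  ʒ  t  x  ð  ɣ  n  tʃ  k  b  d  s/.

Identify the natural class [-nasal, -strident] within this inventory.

Eliminate segments failing any feature: /ɲ, ŋ, n/ are [+nasal]; /ʒ, tʃ, s/ are [+strident]. The remaining /ɾ, t, x, ð, ɣ, k, b, d/ satisfy [-nasal], [-strident].

ɾ, t, x, ð, ɣ, k, b, d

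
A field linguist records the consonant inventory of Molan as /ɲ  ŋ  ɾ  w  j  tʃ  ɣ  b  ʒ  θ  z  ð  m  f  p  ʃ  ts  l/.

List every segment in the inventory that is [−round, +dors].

Checking each segment against [−round], [+dorsal]: /ɲ/ (palatal nasal), /ŋ/ (velar nasal), /j/ (palatal glide), /ɣ/ (voiced velar fricative) satisfy every feature; every other segment in the inventory fails at least one.

ɲ, ŋ, j, ɣ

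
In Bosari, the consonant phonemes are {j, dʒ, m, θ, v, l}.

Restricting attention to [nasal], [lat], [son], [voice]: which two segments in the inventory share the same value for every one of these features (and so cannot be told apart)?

dʒ, v

Both /dʒ/ and /v/ are [-nasal], [-lateral], [-sonorant], [+voice]. Since the list omits [continuant], [labial] and [coronal] — which do distinguish the voiced postalveolar affricate from the voiced labiodental fricative — this pair collapses; all other pairs remain distinct.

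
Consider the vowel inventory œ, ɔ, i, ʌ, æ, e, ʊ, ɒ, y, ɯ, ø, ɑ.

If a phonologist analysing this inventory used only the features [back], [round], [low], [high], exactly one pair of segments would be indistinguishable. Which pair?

On the given features, /œ/ and /ø/ have an identical profile: [-back], [+round], [-low], [-high]. No other two segments in the inventory coincide on all 4 features. (They do differ in [tense], which is not among the given features.)

œ, ø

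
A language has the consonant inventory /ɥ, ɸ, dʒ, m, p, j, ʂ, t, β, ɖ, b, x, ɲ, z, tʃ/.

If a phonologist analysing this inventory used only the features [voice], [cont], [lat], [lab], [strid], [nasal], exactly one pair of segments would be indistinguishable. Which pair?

/β/ (voiced bilabial fricative) and /ɥ/ (labial-palatal glide) are both [+voice], [+continuant], [-lateral], [+labial], [-strident], [-nasal], so none of the listed features separates them. (They do differ in [sonorant], [round] and [dorsal], which are not among the given features.) Every other pair in the inventory differs on at least one listed feature.

β, ɥ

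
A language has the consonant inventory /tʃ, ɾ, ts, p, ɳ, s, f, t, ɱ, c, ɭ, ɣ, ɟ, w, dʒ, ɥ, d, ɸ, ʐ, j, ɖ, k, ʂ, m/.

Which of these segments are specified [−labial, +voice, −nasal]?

Among the inventory, the [−labial] segments are /tʃ, ɾ, ts, ɳ, s, t, c, ɭ, ɣ, ɟ, dʒ, d, ʐ, j, ɖ, k, ʂ/.
Among these, [+voice] gives /ɾ, ɳ, ɭ, ɣ, ɟ, dʒ, d, ʐ, j, ɖ/.
Within that set, [−nasal] leaves /ɾ, ɭ, ɣ, ɟ, dʒ, d, ʐ, j, ɖ/.

ɾ, ɭ, ɣ, ɟ, dʒ, d, ʐ, j, ɖ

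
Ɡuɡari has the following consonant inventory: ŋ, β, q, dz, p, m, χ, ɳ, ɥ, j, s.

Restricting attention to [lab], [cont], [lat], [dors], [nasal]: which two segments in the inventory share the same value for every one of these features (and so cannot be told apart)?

On the given features, /χ/ and /j/ have an identical profile: [-labial], [+continuant], [-lateral], [+dorsal], [-nasal]. No other two segments in the inventory coincide on all 5 features. (They do differ in [sonorant], [voice], [high] and [back], which are not among the given features.)

χ, j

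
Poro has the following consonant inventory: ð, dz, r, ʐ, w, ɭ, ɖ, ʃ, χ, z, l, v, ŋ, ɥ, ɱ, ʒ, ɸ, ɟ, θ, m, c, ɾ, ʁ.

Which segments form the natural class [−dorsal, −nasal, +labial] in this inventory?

Among the inventory, the [−dorsal] segments are /ð, dz, r, ʐ, ɭ, ɖ, ʃ, z, l, v, ɱ, ʒ, ɸ, θ, m, ɾ/.
Of those, [−nasal] gives /ð, dz, r, ʐ, ɭ, ɖ, ʃ, z, l, v, ʒ, ɸ, θ, ɾ/.
Then [+labial] leaves /v, ɸ/.

v, ɸ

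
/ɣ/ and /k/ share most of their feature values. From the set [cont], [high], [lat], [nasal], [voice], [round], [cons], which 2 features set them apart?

/ɣ/ is the voiced velar fricative and /k/ is the voiceless velar stop. Both are [+high], [-lateral], [-nasal], [-round], [+consonantal]. /ɣ/ is [+voice] while /k/ is [-voice]; /ɣ/ is [+continuant] while /k/ is [-continuant], so the distinguishing features are [voice], [continuant].

[voice], [continuant]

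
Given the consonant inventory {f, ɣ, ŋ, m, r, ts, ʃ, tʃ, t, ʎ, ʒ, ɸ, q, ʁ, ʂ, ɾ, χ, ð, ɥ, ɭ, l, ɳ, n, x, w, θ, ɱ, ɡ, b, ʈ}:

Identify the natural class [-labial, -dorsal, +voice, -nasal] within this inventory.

First, the [-labial] segments are /ɣ, ŋ, r, ts, ʃ, tʃ, t, ʎ, ʒ, q, ʁ, ʂ, ɾ, χ, ð, ɭ, l, ɳ, n, x, θ, ɡ, ʈ/.
Within that set, [-dorsal] gives /r, ts, ʃ, tʃ, t, ʒ, ʂ, ɾ, ð, ɭ, l, ɳ, n, θ, ʈ/.
Then [+voice] gives /r, ʒ, ɾ, ð, ɭ, l, ɳ, n/.
Of those, [-nasal] leaves /r, ʒ, ɾ, ð, ɭ, l/.

r, ʒ, ɾ, ð, ɭ, l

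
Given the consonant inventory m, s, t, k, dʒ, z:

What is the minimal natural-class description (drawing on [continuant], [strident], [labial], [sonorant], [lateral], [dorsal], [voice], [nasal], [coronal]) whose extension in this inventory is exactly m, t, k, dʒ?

[−continuant]

Every target segment is [−continuant] and no other inventory member is, so one feature is enough.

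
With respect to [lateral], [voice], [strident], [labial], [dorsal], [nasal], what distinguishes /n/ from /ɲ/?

/n/ is the alveolar nasal and /ɲ/ is the palatal nasal. Both are [−lateral], [+voice], [−strident], [−labial], [+nasal]. /n/ is [−dorsal] while /ɲ/ is [+dorsal], so the distinguishing feature is [dorsal].

[dorsal]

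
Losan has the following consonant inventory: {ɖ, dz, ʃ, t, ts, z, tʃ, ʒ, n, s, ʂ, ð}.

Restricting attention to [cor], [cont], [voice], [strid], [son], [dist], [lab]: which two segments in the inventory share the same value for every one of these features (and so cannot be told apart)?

/ʂ/ (voiceless retroflex fricative) and /s/ (voiceless alveolar fricative) are both [+coronal], [+continuant], [−voice], [+strident], [−sonorant], [−distributed], [−labial], so none of the listed features separates them. (They do differ in [anterior], which is not among the given features.) Every other pair in the inventory differs on at least one listed feature.

ʂ, s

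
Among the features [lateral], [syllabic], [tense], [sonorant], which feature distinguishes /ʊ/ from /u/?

/ʊ/ is the high back rounded lax vowel and /u/ is the high back rounded tense vowel. Both are [-lateral], [+syllabic], [+sonorant]. /ʊ/ is [-tense] while /u/ is [+tense], so the distinguishing feature is [tense].

[tense]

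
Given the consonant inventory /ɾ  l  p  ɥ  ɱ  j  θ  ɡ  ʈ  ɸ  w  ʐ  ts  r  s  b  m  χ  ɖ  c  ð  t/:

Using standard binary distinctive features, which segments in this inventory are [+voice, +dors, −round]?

j, ɡ

First, the [+voice] segments are /ɾ, l, ɥ, ɱ, j, ɡ, w, ʐ, r, b, m, ɖ, ð/.
Within that set, [+dorsal] gives /ɥ, j, ɡ, w/.
Among these, [−round] leaves /j, ɡ/.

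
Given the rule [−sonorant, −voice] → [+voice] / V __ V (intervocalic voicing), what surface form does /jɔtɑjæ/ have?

/t/ satisfies [−sonorant, −voice] and sits in V __ V. The [+voice] counterpart of the voiceless alveolar stop is /d/. Other segments in /jɔtɑjæ/ either fail the structural description or are not in the environment, so the surface form is [jɔdɑjæ].

[jɔdɑjæ]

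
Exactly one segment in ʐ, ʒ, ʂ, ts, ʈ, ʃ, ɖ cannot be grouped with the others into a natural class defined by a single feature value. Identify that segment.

/ʐ, ʈ, ʃ, ɖ, ʒ, ʂ/ are all [−anterior], but /ts/ (voiceless alveolar affricate) is [+anterior]. No other single segment can be removed to leave a set sharing one feature value that the removed segment lacks, so /ts/ is the odd one out.

ts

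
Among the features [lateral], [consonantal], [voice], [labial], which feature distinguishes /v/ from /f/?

[voice]

The two segments share [-lateral], [+consonantal], [+labial]. The only feature from the list on which they differ: /v/ is [+voice] while /f/ is [-voice].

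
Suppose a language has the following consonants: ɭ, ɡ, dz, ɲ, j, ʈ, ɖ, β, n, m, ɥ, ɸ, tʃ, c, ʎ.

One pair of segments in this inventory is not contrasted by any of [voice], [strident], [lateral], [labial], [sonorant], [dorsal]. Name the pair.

ɲ, j

On the given features, /ɲ/ and /j/ have an identical profile: [+voice], [−strident], [−lateral], [−labial], [+sonorant], [+dorsal]. No other two segments in the inventory coincide on all 6 features. (They do differ in [nasal] and [continuant], which are not among the given features.)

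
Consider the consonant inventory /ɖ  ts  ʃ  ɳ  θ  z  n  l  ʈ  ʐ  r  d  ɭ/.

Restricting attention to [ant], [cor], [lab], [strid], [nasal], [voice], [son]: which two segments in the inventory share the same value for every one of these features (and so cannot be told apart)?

Both /r/ and /l/ are [+anterior], [+coronal], [−labial], [−strident], [−nasal], [+voice], [+sonorant]. Since the list omits [lateral] — which does distinguish the alveolar trill from the alveolar lateral approximant — this pair collapses; all other pairs remain distinct.

r, l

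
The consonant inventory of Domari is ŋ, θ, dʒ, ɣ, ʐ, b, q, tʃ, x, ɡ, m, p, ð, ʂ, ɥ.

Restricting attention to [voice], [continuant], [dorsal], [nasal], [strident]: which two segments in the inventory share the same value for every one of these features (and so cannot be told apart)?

ɣ, ɥ

/ɣ/ (voiced velar fricative) and /ɥ/ (labial-palatal glide) are both [+voice], [+continuant], [+dorsal], [-nasal], [-strident], so none of the listed features separates them. (They do differ in [sonorant], [labial], [round] and [back], which are not among the given features.) Every other pair in the inventory differs on at least one listed feature.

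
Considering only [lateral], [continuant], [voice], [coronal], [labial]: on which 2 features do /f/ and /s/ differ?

[labial], [coronal]

The two segments share [−lateral], [+continuant], [−voice]. The only features from the list on which they differ: /f/ is [+labial] while /s/ is [−labial]; /f/ is [−coronal] while /s/ is [+coronal].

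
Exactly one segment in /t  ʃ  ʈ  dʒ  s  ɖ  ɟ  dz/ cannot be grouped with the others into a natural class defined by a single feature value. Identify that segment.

The remaining segments after removing /ɟ/ share [-dorsal]; /ɟ/ (voiced palatal stop) is [+dorsal]. For every other candidate removal, the leftover set fails to share any single feature value that the removed segment lacks.

ɟ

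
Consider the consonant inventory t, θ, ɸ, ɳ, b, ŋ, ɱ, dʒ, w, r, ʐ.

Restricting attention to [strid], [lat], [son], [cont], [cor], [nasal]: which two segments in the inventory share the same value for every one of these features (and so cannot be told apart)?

ɱ, ŋ

Both /ɱ/ and /ŋ/ are [−strident], [−lateral], [+sonorant], [−continuant], [−coronal], [+nasal]. Since the list omits [labial] and [dorsal] — which do distinguish the labiodental nasal from the velar nasal — this pair collapses; all other pairs remain distinct.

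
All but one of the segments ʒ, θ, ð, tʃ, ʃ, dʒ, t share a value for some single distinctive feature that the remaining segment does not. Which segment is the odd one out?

t

[distributed] groups all but one: /θ, tʃ, ʒ, ð, dʒ, ʃ/ share [+distributed] while /t/ (voiceless alveolar stop) alone is [−distributed]. Removing any other segment would not leave a single-feature class that excludes it.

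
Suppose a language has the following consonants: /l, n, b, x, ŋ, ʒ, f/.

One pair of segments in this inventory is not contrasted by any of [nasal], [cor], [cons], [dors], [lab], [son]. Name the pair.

Both /f/ and /b/ are [−nasal], [−coronal], [+consonantal], [−dorsal], [+labial], [−sonorant]. Since the list omits [voice] and [continuant] — which do distinguish the voiceless labiodental fricative from the voiced bilabial stop — this pair collapses; all other pairs remain distinct.

f, b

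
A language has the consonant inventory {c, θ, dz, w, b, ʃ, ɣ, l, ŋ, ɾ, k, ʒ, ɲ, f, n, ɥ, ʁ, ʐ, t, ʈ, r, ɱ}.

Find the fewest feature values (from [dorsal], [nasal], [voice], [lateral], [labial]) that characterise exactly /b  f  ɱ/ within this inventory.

/b, f, ɱ/ are all [+labial], [-dorsal], and no other segment in the inventory matches both values. Dropping any one of them over-generates: [-dorsal] alone would also admit /θ, dz, ʃ, l, …/; [+labial] alone would also admit /w, ɥ/. No other single listed feature picks out exactly this set either, so fewer than two features will not do.

[+labial, -dorsal]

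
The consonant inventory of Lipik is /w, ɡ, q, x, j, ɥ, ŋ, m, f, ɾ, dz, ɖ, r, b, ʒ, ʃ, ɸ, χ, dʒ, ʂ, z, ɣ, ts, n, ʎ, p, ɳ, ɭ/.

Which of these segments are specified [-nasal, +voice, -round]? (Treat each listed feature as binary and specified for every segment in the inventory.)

Among the inventory, the [-nasal] segments are /w, ɡ, q, x, j, ɥ, f, ɾ, dz, ɖ, r, b, ʒ, ʃ, ɸ, χ, dʒ, ʂ, z, ɣ, ts, ʎ, p, ɭ/.
Then [+voice] gives /w, ɡ, j, ɥ, ɾ, dz, ɖ, r, b, ʒ, dʒ, z, ɣ, ʎ, ɭ/.
Then [-round] leaves /ɡ, j, ɾ, dz, ɖ, r, b, ʒ, dʒ, z, ɣ, ʎ, ɭ/.

ɡ, j, ɾ, dz, ɖ, r, b, ʒ, dʒ, z, ɣ, ʎ, ɭ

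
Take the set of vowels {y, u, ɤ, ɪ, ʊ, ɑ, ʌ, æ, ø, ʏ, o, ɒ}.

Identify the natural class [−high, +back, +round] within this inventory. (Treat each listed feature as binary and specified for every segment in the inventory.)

Eliminate segments failing any feature: /y, u, ɪ, ʊ, ʏ/ are [+high]; /ɤ, ɑ, ʌ/ are [−round]; /æ, ø/ are [−back]. The remaining /o, ɒ/ satisfy [−high], [+back], [+round].

o, ɒ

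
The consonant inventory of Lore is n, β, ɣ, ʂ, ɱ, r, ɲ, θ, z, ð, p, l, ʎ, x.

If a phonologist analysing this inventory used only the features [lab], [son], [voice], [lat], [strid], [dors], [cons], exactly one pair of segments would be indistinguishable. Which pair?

r, n

Both /r/ and /n/ are [−labial], [+sonorant], [+voice], [−lateral], [−strident], [−dorsal], [+consonantal]. Since the list omits [nasal] and [continuant] — which do distinguish the alveolar trill from the alveolar nasal — this pair collapses; all other pairs remain distinct.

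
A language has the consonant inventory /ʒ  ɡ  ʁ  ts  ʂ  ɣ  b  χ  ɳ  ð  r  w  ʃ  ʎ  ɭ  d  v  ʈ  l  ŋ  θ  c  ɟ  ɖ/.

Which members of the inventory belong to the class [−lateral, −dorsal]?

ʒ, ts, ʂ, b, ɳ, ð, r, ʃ, d, v, ʈ, θ, ɖ

Checking each segment against [−lateral], [−dorsal]: /ʒ/ (voiced postalveolar fricative), /ts/ (voiceless alveolar affricate), /ʂ/ (voiceless retroflex fricative), /b/ (voiced bilabial stop), /ɳ/ (retroflex nasal), /ð/ (voiced dental fricative), among others, satisfy every feature; every other segment in the inventory fails at least one.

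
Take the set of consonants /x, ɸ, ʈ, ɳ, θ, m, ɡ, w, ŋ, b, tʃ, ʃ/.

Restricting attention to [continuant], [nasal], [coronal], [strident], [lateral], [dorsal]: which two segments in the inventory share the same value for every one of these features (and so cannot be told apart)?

w, x

Both /w/ and /x/ are [+continuant], [−nasal], [−coronal], [−strident], [−lateral], [+dorsal]. Since the list omits [sonorant], [voice], [labial] and [round] — which do distinguish the labial-velar glide from the voiceless velar fricative — this pair collapses; all other pairs remain distinct.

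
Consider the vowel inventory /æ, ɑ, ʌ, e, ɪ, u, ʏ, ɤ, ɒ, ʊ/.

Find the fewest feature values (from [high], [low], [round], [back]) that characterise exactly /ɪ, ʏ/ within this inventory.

[+high, -back]

Every target segment is [+high], [-back]; each remaining inventory member fails at least one of these. Each conjunct is needed — [-back] alone would also admit /æ, e/; [+high] alone would also admit /u, ʊ/ — and no other single listed feature has exactly this extension, so two is the minimum.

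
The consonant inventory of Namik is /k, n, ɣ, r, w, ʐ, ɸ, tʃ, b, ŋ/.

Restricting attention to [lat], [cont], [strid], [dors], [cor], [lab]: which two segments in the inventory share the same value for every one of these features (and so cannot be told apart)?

/ŋ/ (velar nasal) and /k/ (voiceless velar stop) are both [−lateral], [−continuant], [−strident], [+dorsal], [−coronal], [−labial], so none of the listed features separates them. (They do differ in [sonorant], [voice] and [nasal], which are not among the given features.) Every other pair in the inventory differs on at least one listed feature.

ŋ, k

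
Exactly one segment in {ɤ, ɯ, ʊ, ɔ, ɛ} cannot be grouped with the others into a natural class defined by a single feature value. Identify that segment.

[back] groups all but one: /ɤ, ɔ, ɯ, ʊ/ share [+back] while /ɛ/ (mid front unrounded lax vowel) alone is [−back]. Removing any other segment would not leave a single-feature class that excludes it.

ɛ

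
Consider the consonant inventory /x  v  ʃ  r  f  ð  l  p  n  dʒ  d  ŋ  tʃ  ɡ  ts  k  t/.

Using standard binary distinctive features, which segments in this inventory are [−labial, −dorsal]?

Among the inventory, the [−labial] segments are /x, ʃ, r, ð, l, n, dʒ, d, ŋ, tʃ, ɡ, ts, k, t/.
Among these, [−dorsal] leaves /ʃ, r, ð, l, n, dʒ, d, tʃ, ts, t/.

ʃ, r, ð, l, n, dʒ, d, tʃ, ts, t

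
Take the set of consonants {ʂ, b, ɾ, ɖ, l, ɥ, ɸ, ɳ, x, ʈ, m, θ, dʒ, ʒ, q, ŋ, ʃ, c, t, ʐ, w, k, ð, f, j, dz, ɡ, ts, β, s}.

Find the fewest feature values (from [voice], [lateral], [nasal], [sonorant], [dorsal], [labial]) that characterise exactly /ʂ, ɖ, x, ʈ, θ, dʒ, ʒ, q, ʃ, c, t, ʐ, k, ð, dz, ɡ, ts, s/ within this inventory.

Every target segment is [-sonorant], [-labial]; each remaining inventory member fails at least one of these. Each conjunct is needed — [-labial] alone would also admit /ɾ, l, ɳ, ŋ, …/; [-sonorant] alone would also admit /b, ɸ, f, β/ — and no other single listed feature has exactly this extension, so two is the minimum.

[-sonorant, -labial]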